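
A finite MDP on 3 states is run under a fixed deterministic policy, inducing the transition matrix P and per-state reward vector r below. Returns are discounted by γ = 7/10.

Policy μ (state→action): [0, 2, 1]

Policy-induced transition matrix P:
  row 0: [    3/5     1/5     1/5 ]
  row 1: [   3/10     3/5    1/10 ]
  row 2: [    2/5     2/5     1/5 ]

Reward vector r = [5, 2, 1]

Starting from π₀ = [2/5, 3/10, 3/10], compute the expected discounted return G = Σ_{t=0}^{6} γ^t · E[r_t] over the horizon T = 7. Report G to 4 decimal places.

t=0: π = [0.4000, 0.3000, 0.3000], E[r] = 2.9000, γ^t·E[r] = 2.900000, running G = 2.900000
t=1: π = [0.4500, 0.3800, 0.1700], E[r] = 3.1800, γ^t·E[r] = 2.226000, running G = 5.126000
t=2: π = [0.4520, 0.3860, 0.1620], E[r] = 3.1940, γ^t·E[r] = 1.565060, running G = 6.691060
t=3: π = [0.4518, 0.3868, 0.1614], E[r] = 3.1940, γ^t·E[r] = 1.095542, running G = 7.786602
t=4: π = [0.4517, 0.3870, 0.1613], E[r] = 3.1937, γ^t·E[r] = 0.766812, running G = 8.553414
t=5: π = [0.4516, 0.3871, 0.1613], E[r] = 3.1936, γ^t·E[r] = 0.536750, running G = 9.090164
t=6: π = [0.4516, 0.3871, 0.1613], E[r] = 3.1936, γ^t·E[r] = 0.375720, running G = 9.465884

G = 9.4659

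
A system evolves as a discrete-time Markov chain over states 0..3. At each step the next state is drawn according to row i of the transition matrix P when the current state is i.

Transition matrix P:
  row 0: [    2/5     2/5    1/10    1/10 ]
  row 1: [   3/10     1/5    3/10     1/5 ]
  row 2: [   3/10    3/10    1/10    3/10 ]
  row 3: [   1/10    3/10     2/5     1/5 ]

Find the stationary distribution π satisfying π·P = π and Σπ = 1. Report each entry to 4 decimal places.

Balance equations π_j = Σ_i π_i·P[i][j]:
  π_0 = 2/5·π_0 + 3/10·π_1 + 3/10·π_2 + 1/10·π_3
  π_1 = 2/5·π_0 + 1/5·π_1 + 3/10·π_2 + 3/10·π_3
  π_2 = 1/10·π_0 + 3/10·π_1 + 1/10·π_2 + 2/5·π_3
  normalize: π_0 + π_1 + π_2 + π_3 = 1
Solving the linear system gives exactly π = [303/1043, 312/1043, 227/1043, 201/1043].

π = [0.2905, 0.2991, 0.2176, 0.1927]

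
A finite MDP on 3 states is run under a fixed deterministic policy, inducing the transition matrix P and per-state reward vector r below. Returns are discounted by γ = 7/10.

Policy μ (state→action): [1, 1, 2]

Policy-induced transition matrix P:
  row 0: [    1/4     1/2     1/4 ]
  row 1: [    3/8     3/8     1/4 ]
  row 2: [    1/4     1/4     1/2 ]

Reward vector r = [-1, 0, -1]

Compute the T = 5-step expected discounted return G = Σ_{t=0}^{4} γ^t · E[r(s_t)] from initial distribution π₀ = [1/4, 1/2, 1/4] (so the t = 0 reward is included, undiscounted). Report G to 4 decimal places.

t=0: π = [0.2500, 0.5000, 0.2500], E[r] = -0.5000, γ^t·E[r] = -0.500000, running G = -0.500000
t=1: π = [0.3125, 0.3750, 0.3125], E[r] = -0.6250, γ^t·E[r] = -0.437500, running G = -0.937500
t=2: π = [0.2969, 0.3750, 0.3281], E[r] = -0.6250, γ^t·E[r] = -0.306250, running G = -1.243750
t=3: π = [0.2969, 0.3711, 0.3320], E[r] = -0.6289, γ^t·E[r] = -0.215715, running G = -1.459465
t=4: π = [0.2964, 0.3706, 0.3330], E[r] = -0.6294, γ^t·E[r] = -0.151118, running G = -1.610582

G = -1.6106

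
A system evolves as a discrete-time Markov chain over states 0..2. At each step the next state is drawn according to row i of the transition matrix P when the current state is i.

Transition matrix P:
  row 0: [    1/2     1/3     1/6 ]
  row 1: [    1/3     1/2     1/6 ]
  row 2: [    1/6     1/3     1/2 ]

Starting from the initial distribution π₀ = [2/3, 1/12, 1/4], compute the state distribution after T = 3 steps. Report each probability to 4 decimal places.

π = [0.3515, 0.3985, 0.2500]

t=0: π = [0.6667, 0.0833, 0.2500]
t=1: π = [0.4028, 0.3472, 0.2500]
t=2: π = [0.3588, 0.3912, 0.2500]
t=3: π = [0.3515, 0.3985, 0.2500]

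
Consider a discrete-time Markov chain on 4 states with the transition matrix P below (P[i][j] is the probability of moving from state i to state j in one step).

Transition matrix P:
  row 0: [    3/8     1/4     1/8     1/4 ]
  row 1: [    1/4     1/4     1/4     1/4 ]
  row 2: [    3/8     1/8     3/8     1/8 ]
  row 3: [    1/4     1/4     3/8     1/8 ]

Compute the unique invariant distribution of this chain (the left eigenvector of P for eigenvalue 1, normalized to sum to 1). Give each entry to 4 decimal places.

Balance equations π_j = Σ_i π_i·P[i][j]:
  π_0 = 3/8·π_0 + 1/4·π_1 + 3/8·π_2 + 1/4·π_3
  π_1 = 1/4·π_0 + 1/4·π_1 + 1/8·π_2 + 1/4·π_3
  π_2 = 1/8·π_0 + 1/4·π_1 + 3/8·π_2 + 3/8·π_3
  normalize: π_0 + π_1 + π_2 + π_3 = 1
Solving the linear system gives exactly π = [148/457, 99/457, 122/457, 88/457].

π = [0.3239, 0.2166, 0.2670, 0.1926]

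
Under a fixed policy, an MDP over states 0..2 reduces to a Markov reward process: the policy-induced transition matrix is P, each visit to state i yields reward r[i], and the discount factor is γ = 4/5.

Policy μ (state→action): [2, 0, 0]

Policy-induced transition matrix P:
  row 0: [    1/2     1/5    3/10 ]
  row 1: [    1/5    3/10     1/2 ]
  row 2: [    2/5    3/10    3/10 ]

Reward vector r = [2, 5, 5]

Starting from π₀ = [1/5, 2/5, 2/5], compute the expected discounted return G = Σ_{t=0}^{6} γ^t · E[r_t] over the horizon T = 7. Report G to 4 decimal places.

G = 15.8667

t=0: π = [0.2000, 0.4000, 0.4000], E[r] = 4.4000, γ^t·E[r] = 4.400000, running G = 4.400000
t=1: π = [0.3400, 0.2800, 0.3800], E[r] = 3.9800, γ^t·E[r] = 3.184000, running G = 7.584000
t=2: π = [0.3780, 0.2660, 0.3560], E[r] = 3.8660, γ^t·E[r] = 2.474240, running G = 10.058240
t=3: π = [0.3846, 0.2622, 0.3532], E[r] = 3.8462, γ^t·E[r] = 1.969254, running G = 12.027494
t=4: π = [0.3860, 0.2615, 0.3524], E[r] = 3.8419, γ^t·E[r] = 1.573659, running G = 13.601153
t=5: π = [0.3863, 0.2614, 0.3523], E[r] = 3.8411, γ^t·E[r] = 1.258658, running G = 14.859811
t=6: π = [0.3863, 0.2614, 0.3523], E[r] = 3.8410, γ^t·E[r] = 1.006882, running G = 15.866693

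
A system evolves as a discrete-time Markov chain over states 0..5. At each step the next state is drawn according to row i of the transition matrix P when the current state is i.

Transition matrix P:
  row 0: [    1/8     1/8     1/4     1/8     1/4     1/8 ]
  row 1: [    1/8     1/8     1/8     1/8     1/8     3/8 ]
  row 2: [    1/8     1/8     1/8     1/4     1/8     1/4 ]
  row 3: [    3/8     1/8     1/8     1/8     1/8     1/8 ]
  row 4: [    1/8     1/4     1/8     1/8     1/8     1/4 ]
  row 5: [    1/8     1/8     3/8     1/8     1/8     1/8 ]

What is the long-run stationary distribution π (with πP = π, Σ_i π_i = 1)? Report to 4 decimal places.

π = [0.1624, 0.1432, 0.1962, 0.1495, 0.1453, 0.2035]

Balance equations π_j = Σ_i π_i·P[i][j]:
  π_0 = 1/8·π_0 + 1/8·π_1 + 1/8·π_2 + 3/8·π_3 + 1/8·π_4 + 1/8·π_5
  π_1 = 1/8·π_0 + 1/8·π_1 + 1/8·π_2 + 1/8·π_3 + 1/4·π_4 + 1/8·π_5
  π_2 = 1/4·π_0 + 1/8·π_1 + 1/8·π_2 + 1/8·π_3 + 1/8·π_4 + 3/8·π_5
  π_3 = 1/8·π_0 + 1/8·π_1 + 1/4·π_2 + 1/8·π_3 + 1/8·π_4 + 1/8·π_5
  π_4 = 1/4·π_0 + 1/8·π_1 + 1/8·π_2 + 1/8·π_3 + 1/8·π_4 + 1/8·π_5
  normalize: π_0 + π_1 + π_2 + π_3 + π_4 + π_5 = 1
Solving the linear system gives exactly π = [1711/10537, 3017/21074, 2067/10537, 3151/21074, 1531/10537, 2144/10537].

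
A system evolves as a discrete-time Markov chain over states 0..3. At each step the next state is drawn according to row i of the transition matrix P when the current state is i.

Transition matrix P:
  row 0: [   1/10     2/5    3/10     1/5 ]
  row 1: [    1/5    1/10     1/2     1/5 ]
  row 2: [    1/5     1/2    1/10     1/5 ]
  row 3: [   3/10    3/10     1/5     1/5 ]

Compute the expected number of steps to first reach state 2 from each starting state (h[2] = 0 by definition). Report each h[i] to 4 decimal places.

h = [2.9545, 2.5000, 0.0000, 3.2955]

First-step conditioning: h[2] = 0; for i ≠ 2, h[i] = 1 + Σ_k P[i][k]·h[k].
  h[0] = 1 + 1/10·h[0] + 2/5·h[1] + 1/5·h[3]
  h[1] = 1 + 1/5·h[0] + 1/10·h[1] + 1/5·h[3]
  h[3] = 1 + 3/10·h[0] + 3/10·h[1] + 1/5·h[3]
Solving the 3×3 linear system over states ≠ 2 gives exactly h = [65/22, 5/2, 0, 145/44] (h[2] = 0 is the target).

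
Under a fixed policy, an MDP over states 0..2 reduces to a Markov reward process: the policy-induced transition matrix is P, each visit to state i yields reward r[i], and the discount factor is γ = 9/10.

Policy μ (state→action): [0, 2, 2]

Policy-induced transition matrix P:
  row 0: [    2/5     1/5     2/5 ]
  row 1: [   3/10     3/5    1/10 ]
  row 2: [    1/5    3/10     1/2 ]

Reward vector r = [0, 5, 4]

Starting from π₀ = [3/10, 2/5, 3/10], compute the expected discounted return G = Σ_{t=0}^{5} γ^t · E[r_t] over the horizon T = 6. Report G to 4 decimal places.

t=0: π = [0.3000, 0.4000, 0.3000], E[r] = 3.2000, γ^t·E[r] = 3.200000, running G = 3.200000
t=1: π = [0.3000, 0.3900, 0.3100], E[r] = 3.1900, γ^t·E[r] = 2.871000, running G = 6.071000
t=2: π = [0.2990, 0.3870, 0.3140], E[r] = 3.1910, γ^t·E[r] = 2.584710, running G = 8.655710
t=3: π = [0.2985, 0.3862, 0.3153], E[r] = 3.1922, γ^t·E[r] = 2.327114, running G = 10.982824
t=4: π = [0.2983, 0.3860, 0.3157], E[r] = 3.1927, γ^t·E[r] = 2.094750, running G = 13.077574
t=5: π = [0.2983, 0.3860, 0.3158], E[r] = 3.1929, γ^t·E[r] = 1.885382, running G = 14.962956

G = 14.9630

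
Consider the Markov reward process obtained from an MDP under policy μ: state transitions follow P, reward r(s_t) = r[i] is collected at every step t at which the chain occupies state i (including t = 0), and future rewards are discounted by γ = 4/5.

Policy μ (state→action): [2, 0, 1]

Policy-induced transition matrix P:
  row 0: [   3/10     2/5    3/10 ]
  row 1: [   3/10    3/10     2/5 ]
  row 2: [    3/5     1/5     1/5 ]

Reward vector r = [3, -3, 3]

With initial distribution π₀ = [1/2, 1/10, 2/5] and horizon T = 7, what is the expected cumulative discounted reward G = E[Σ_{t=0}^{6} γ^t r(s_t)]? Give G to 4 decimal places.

G = 5.7586

t=0: π = [0.5000, 0.1000, 0.4000], E[r] = 2.4000, γ^t·E[r] = 2.400000, running G = 2.400000
t=1: π = [0.4200, 0.3100, 0.2700], E[r] = 1.1400, γ^t·E[r] = 0.912000, running G = 3.312000
t=2: π = [0.3810, 0.3150, 0.3040], E[r] = 1.1100, γ^t·E[r] = 0.710400, running G = 4.022400
t=3: π = [0.3912, 0.3077, 0.3011], E[r] = 1.1538, γ^t·E[r] = 0.590746, running G = 4.613146
t=4: π = [0.3903, 0.3090, 0.3007], E[r] = 1.1459, γ^t·E[r] = 0.469377, running G = 5.082523
t=5: π = [0.3902, 0.3090, 0.3008], E[r] = 1.1462, γ^t·E[r] = 0.375586, running G = 5.458109
t=6: π = [0.3903, 0.3089, 0.3008], E[r] = 1.1464, γ^t·E[r] = 0.300517, running G = 5.758626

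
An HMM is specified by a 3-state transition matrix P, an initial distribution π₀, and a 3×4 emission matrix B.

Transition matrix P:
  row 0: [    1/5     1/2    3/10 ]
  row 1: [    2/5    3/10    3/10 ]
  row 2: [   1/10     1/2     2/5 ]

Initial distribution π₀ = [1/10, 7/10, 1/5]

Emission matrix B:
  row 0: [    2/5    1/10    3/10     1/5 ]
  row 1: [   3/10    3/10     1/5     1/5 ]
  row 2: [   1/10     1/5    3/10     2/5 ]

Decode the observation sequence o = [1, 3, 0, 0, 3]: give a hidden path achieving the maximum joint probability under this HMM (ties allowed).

t=0: δ = [1.000e-02, 2.100e-01, 4.000e-02]  (obs o_0=1)
t=1: δ = [1.680e-02, 1.260e-02, 2.520e-02]  ψ = [1, 1, 1]  (obs o_1=3)
t=2: δ = [2.016e-03, 3.780e-03, 1.008e-03]  ψ = [1, 2, 2]  (obs o_2=0)
t=3: δ = [6.048e-04, 3.402e-04, 1.134e-04]  ψ = [1, 1, 1]  (obs o_3=0)
t=4: δ = [2.722e-05, 6.048e-05, 7.258e-05]  ψ = [1, 0, 0]  (obs o_4=3)
backtrack: best end state = 2; path = [1, 2, 1, 0, 2]

path = [1, 2, 1, 0, 2]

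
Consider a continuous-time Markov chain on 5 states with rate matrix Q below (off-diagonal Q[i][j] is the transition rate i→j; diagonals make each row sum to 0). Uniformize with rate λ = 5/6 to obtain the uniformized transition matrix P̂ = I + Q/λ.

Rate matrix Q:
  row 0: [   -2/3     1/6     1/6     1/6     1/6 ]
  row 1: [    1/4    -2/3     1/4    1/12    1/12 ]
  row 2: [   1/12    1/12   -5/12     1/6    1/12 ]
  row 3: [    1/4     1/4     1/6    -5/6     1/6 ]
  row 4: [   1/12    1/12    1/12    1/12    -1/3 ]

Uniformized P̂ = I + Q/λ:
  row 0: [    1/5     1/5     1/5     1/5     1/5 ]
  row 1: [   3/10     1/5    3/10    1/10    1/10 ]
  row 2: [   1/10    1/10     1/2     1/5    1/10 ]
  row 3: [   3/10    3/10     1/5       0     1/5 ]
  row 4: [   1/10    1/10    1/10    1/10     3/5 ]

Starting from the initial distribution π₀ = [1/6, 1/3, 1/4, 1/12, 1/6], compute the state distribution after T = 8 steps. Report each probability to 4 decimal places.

π = [0.1759, 0.1599, 0.2714, 0.1316, 0.2612]

t=0: π = [0.1667, 0.3333, 0.2500, 0.0833, 0.1667]
t=1: π = [0.2000, 0.1667, 0.2917, 0.1333, 0.2083]
t=2: π = [0.1800, 0.1633, 0.2833, 0.1358, 0.2375]
t=3: π = [0.1778, 0.1615, 0.2776, 0.1328, 0.2503]
t=4: π = [0.1766, 0.1605, 0.2744, 0.1323, 0.2562]
t=5: π = [0.1762, 0.1602, 0.2727, 0.1319, 0.2590]
t=6: π = [0.1760, 0.1600, 0.2719, 0.1317, 0.2603]
t=7: π = [0.1759, 0.1599, 0.2716, 0.1316, 0.2609]
t=8: π = [0.1759, 0.1599, 0.2714, 0.1316, 0.2612]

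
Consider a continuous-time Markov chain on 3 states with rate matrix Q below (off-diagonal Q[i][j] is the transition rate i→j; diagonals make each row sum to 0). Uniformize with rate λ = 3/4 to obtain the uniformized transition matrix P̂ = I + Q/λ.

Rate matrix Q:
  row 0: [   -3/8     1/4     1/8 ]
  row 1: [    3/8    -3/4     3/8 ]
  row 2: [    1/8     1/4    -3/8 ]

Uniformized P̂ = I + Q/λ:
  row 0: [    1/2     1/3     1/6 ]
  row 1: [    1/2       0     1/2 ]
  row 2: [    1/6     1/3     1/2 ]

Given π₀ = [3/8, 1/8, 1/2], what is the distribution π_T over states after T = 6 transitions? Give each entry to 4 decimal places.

t=0: π = [0.3750, 0.1250, 0.5000]
t=1: π = [0.3333, 0.2917, 0.3750]
t=2: π = [0.3750, 0.2361, 0.3889]
t=3: π = [0.3704, 0.2546, 0.3750]
t=4: π = [0.3750, 0.2485, 0.3765]
t=5: π = [0.3745, 0.2505, 0.3750]
t=6: π = [0.3750, 0.2498, 0.3752]

π = [0.3750, 0.2498, 0.3752]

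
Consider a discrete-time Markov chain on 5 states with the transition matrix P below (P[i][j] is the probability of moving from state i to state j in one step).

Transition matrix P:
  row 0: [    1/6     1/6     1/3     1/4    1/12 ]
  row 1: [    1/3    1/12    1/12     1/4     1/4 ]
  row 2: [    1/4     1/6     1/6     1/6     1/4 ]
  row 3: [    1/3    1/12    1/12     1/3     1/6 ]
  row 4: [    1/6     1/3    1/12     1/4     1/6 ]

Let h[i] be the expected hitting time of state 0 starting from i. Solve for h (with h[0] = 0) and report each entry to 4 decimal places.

First-step conditioning: h[0] = 0; for i ≠ 0, h[i] = 1 + Σ_k P[i][k]·h[k].
  h[1] = 1 + 1/12·h[1] + 1/12·h[2] + 1/4·h[3] + 1/4·h[4]
  h[2] = 1 + 1/6·h[1] + 1/6·h[2] + 1/6·h[3] + 1/4·h[4]
  h[3] = 1 + 1/12·h[1] + 1/12·h[2] + 1/3·h[3] + 1/6·h[4]
  h[4] = 1 + 1/3·h[1] + 1/12·h[2] + 1/4·h[3] + 1/6·h[4]
Solving the 4×4 linear system over states ≠ 0 gives exactly h = [0, 6292/1829, 6872/1829, 6204/1829, 7260/1829] (h[0] = 0 is the target).

h = [0.0000, 3.4401, 3.7572, 3.3920, 3.9694]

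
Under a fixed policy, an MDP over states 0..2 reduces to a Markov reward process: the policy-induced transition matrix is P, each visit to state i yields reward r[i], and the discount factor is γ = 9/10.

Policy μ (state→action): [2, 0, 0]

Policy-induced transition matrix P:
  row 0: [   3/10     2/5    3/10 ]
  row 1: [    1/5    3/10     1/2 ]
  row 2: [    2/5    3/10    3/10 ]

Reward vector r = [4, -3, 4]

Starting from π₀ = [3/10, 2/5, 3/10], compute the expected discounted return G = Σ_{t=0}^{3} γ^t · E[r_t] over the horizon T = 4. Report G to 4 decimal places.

G = 5.3250

t=0: π = [0.3000, 0.4000, 0.3000], E[r] = 1.2000, γ^t·E[r] = 1.200000, running G = 1.200000
t=1: π = [0.2900, 0.3300, 0.3800], E[r] = 1.6900, γ^t·E[r] = 1.521000, running G = 2.721000
t=2: π = [0.3050, 0.3290, 0.3660], E[r] = 1.6970, γ^t·E[r] = 1.374570, running G = 4.095570
t=3: π = [0.3037, 0.3305, 0.3658], E[r] = 1.6865, γ^t·E[r] = 1.229459, running G = 5.325029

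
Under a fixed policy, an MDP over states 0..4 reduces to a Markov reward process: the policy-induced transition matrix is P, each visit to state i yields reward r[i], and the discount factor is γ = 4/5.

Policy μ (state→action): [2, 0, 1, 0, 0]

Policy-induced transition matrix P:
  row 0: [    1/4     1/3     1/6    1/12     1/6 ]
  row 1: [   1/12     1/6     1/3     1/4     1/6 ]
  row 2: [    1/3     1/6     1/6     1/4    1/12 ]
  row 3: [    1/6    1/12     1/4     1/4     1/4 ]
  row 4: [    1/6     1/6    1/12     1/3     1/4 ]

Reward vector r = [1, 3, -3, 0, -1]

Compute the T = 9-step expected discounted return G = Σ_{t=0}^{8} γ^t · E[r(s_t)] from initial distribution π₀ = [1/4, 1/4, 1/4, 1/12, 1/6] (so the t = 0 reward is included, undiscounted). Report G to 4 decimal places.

t=0: π = [0.2500, 0.2500, 0.2500, 0.0833, 0.1667], E[r] = 0.0833, γ^t·E[r] = 0.083333, running G = 0.083333
t=1: π = [0.2083, 0.2014, 0.2014, 0.2222, 0.1667], E[r] = 0.0417, γ^t·E[r] = 0.033333, running G = 0.116667
t=2: π = [0.2008, 0.1829, 0.2049, 0.2292, 0.1823], E[r] = -0.0475, γ^t·E[r] = -0.030370, running G = 0.086296
t=3: π = [0.2023, 0.1810, 0.2011, 0.2317, 0.1839], E[r] = -0.0416, γ^t·E[r] = -0.021309, running G = 0.064988
t=4: π = [0.2019, 0.1811, 0.2008, 0.2316, 0.1845], E[r] = -0.0419, γ^t·E[r] = -0.017144, running G = 0.047844
t=5: π = [0.2019, 0.1810, 0.2008, 0.2317, 0.1846], E[r] = -0.0420, γ^t·E[r] = -0.013750, running G = 0.034093
t=6: π = [0.2019, 0.1810, 0.2008, 0.2317, 0.1846], E[r] = -0.0420, γ^t·E[r] = -0.011022, running G = 0.023071
t=7: π = [0.2019, 0.1810, 0.2008, 0.2317, 0.1846], E[r] = -0.0420, γ^t·E[r] = -0.008818, running G = 0.014253
t=8: π = [0.2019, 0.1810, 0.2008, 0.2317, 0.1846], E[r] = -0.0420, γ^t·E[r] = -0.007055, running G = 0.007198

G = 0.0072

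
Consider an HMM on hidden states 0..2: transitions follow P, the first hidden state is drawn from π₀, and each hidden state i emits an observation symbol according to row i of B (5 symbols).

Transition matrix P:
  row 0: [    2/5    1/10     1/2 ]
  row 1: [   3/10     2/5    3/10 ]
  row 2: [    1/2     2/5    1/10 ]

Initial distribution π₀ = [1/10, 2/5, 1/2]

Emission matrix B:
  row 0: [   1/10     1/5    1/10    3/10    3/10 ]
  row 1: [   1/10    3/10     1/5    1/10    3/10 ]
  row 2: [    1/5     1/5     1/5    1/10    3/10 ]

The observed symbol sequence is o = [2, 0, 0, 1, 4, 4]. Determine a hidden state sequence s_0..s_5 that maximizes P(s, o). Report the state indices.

path = [2, 0, 2, 0, 2, 0]

t=0: δ = [1.000e-02, 8.000e-02, 1.000e-01]  (obs o_0=2)
t=1: δ = [5.000e-03, 4.000e-03, 4.800e-03]  ψ = [2, 2, 1]  (obs o_1=0)
t=2: δ = [2.400e-04, 1.920e-04, 5.000e-04]  ψ = [2, 2, 0]  (obs o_2=0)
t=3: δ = [5.000e-05, 6.000e-05, 2.400e-05]  ψ = [2, 2, 0]  (obs o_3=1)
t=4: δ = [6.000e-06, 7.200e-06, 7.500e-06]  ψ = [0, 1, 0]  (obs o_4=4)
t=5: δ = [1.125e-06, 9.000e-07, 9.000e-07]  ψ = [2, 2, 0]  (obs o_5=4)
backtrack: best end state = 0; path = [2, 0, 2, 0, 2, 0]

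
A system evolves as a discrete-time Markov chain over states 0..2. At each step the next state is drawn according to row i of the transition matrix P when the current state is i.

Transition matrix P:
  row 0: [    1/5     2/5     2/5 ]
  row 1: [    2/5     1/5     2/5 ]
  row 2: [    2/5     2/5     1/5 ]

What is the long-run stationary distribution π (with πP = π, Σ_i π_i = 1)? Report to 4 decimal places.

Balance equations π_j = Σ_i π_i·P[i][j]:
  π_0 = 1/5·π_0 + 2/5·π_1 + 2/5·π_2
  π_1 = 2/5·π_0 + 1/5·π_1 + 2/5·π_2
  normalize: π_0 + π_1 + π_2 = 1
Solving the linear system gives exactly π = [1/3, 1/3, 1/3].

π = [0.3333, 0.3333, 0.3333]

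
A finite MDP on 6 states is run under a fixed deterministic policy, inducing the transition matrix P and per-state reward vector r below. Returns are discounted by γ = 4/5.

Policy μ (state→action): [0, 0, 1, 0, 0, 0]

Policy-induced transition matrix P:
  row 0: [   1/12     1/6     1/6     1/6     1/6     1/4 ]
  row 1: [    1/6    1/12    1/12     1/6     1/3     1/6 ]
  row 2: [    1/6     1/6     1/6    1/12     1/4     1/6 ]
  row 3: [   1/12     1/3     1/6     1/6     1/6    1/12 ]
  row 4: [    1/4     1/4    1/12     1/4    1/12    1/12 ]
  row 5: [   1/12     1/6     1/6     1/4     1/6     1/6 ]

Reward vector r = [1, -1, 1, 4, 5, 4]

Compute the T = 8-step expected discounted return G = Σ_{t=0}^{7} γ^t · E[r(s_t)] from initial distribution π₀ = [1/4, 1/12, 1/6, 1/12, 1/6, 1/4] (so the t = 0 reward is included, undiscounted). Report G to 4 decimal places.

t=0: π = [0.2500, 0.0833, 0.1667, 0.0833, 0.1667, 0.2500], E[r] = 2.5000, γ^t·E[r] = 2.500000, running G = 2.500000
t=1: π = [0.1319, 0.1875, 0.1458, 0.1875, 0.1806, 0.1667], E[r] = 2.4097, γ^t·E[r] = 1.927778, running G = 4.427778
t=2: π = [0.1412, 0.1973, 0.1360, 0.1834, 0.1950, 0.1470], E[r] = 2.3767, γ^t·E[r] = 1.521111, running G = 5.948889
t=3: π = [0.1436, 0.1970, 0.1340, 0.1838, 0.1946, 0.1469], E[r] = 2.3766, γ^t·E[r] = 1.216840, running G = 7.165728
t=4: π = [0.1434, 0.1971, 0.1340, 0.1840, 0.1945, 0.1471], E[r] = 2.3768, γ^t·E[r] = 0.973528, running G = 8.139256
t=5: π = [0.1433, 0.1971, 0.1340, 0.1840, 0.1945, 0.1471], E[r] = 2.3768, γ^t·E[r] = 0.778840, running G = 8.918096
t=6: π = [0.1433, 0.1971, 0.1340, 0.1840, 0.1945, 0.1471], E[r] = 2.3768, γ^t·E[r] = 0.623067, running G = 9.541163
t=7: π = [0.1433, 0.1971, 0.1340, 0.1840, 0.1945, 0.1471], E[r] = 2.3768, γ^t·E[r] = 0.498454, running G = 10.039617

G = 10.0396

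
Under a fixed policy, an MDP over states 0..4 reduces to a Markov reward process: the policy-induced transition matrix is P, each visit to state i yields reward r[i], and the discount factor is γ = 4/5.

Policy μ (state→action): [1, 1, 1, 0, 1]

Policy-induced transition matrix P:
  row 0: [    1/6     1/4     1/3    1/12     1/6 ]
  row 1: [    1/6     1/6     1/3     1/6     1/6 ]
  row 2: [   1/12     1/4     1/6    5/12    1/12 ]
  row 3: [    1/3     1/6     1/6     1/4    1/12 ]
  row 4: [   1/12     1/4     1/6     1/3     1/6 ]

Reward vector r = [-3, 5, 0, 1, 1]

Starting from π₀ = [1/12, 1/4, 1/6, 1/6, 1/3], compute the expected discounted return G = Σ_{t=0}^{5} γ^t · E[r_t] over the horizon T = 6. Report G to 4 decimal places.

t=0: π = [0.0833, 0.2500, 0.1667, 0.1667, 0.3333], E[r] = 1.5000, γ^t·E[r] = 1.500000, running G = 1.500000
t=1: π = [0.1528, 0.2153, 0.2222, 0.2708, 0.1389], E[r] = 1.0278, γ^t·E[r] = 0.822222, running G = 2.322222
t=2: π = [0.1817, 0.2095, 0.2280, 0.2552, 0.1256], E[r] = 0.8831, γ^t·E[r] = 0.565185, running G = 2.887407
t=3: π = [0.1797, 0.2113, 0.2319, 0.2507, 0.1264], E[r] = 0.8943, γ^t·E[r] = 0.457877, running G = 3.345284
t=4: π = [0.1786, 0.2115, 0.2318, 0.2516, 0.1265], E[r] = 0.8998, γ^t·E[r] = 0.368547, running G = 3.713830
t=5: π = [0.1787, 0.2114, 0.2317, 0.2518, 0.1264], E[r] = 0.8990, γ^t·E[r] = 0.294572, running G = 4.008403

G = 4.0084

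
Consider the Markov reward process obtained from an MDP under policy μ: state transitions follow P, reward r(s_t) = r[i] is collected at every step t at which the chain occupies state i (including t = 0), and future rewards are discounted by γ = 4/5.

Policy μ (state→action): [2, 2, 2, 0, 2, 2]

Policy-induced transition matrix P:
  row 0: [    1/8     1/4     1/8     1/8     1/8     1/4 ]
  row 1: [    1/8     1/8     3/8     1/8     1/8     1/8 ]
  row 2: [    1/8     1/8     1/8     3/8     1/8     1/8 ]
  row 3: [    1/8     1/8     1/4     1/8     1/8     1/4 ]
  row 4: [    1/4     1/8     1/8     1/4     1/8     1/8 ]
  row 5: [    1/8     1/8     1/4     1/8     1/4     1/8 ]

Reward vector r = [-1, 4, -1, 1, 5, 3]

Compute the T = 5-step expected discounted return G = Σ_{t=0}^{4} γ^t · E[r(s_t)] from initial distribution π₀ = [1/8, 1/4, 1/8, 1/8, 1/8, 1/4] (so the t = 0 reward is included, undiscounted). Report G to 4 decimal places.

G = 6.1083

t=0: π = [0.1250, 0.2500, 0.1250, 0.1250, 0.1250, 0.2500], E[r] = 2.2500, γ^t·E[r] = 2.250000, running G = 2.250000
t=1: π = [0.1406, 0.1406, 0.2344, 0.1719, 0.1563, 0.1563], E[r] = 1.6094, γ^t·E[r] = 1.287500, running G = 3.537500
t=2: π = [0.1445, 0.1426, 0.2012, 0.2031, 0.1445, 0.1641], E[r] = 1.6426, γ^t·E[r] = 1.051250, running G = 4.588750
t=3: π = [0.1431, 0.1431, 0.2065, 0.1934, 0.1455, 0.1685], E[r] = 1.6489, γ^t·E[r] = 0.844250, running G = 5.433000
t=4: π = [0.1432, 0.1429, 0.2060, 0.1948, 0.1461, 0.1671], E[r] = 1.6486, γ^t·E[r] = 0.675275, running G = 6.108275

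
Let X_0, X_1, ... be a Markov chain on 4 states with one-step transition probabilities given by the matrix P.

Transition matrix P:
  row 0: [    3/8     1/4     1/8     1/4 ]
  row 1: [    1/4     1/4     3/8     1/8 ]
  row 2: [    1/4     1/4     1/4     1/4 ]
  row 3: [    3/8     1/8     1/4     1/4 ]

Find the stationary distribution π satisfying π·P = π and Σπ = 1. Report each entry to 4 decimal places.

π = [0.3175, 0.2222, 0.2381, 0.2222]

Balance equations π_j = Σ_i π_i·P[i][j]:
  π_0 = 3/8·π_0 + 1/4·π_1 + 1/4·π_2 + 3/8·π_3
  π_1 = 1/4·π_0 + 1/4·π_1 + 1/4·π_2 + 1/8·π_3
  π_2 = 1/8·π_0 + 3/8·π_1 + 1/4·π_2 + 1/4·π_3
  normalize: π_0 + π_1 + π_2 + π_3 = 1
Solving the linear system gives exactly π = [20/63, 2/9, 5/21, 2/9].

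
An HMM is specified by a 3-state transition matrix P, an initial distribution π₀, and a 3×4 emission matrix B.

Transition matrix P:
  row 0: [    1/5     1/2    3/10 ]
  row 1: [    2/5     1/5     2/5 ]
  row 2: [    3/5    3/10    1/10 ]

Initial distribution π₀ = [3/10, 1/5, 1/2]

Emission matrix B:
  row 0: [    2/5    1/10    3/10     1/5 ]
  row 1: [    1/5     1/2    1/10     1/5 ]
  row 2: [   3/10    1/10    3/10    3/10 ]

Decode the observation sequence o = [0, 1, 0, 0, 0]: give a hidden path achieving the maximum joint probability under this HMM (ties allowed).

t=0: δ = [1.200e-01, 4.000e-02, 1.500e-01]  (obs o_0=0)
t=1: δ = [9.000e-03, 3.000e-02, 3.600e-03]  ψ = [2, 0, 0]  (obs o_1=1)
t=2: δ = [4.800e-03, 1.200e-03, 3.600e-03]  ψ = [1, 1, 1]  (obs o_2=0)
t=3: δ = [8.640e-04, 4.800e-04, 4.320e-04]  ψ = [2, 0, 0]  (obs o_3=0)
t=4: δ = [1.037e-04, 8.640e-05, 7.776e-05]  ψ = [2, 0, 0]  (obs o_4=0)
backtrack: best end state = 0; path = [0, 1, 0, 2, 0]

path = [0, 1, 0, 2, 0]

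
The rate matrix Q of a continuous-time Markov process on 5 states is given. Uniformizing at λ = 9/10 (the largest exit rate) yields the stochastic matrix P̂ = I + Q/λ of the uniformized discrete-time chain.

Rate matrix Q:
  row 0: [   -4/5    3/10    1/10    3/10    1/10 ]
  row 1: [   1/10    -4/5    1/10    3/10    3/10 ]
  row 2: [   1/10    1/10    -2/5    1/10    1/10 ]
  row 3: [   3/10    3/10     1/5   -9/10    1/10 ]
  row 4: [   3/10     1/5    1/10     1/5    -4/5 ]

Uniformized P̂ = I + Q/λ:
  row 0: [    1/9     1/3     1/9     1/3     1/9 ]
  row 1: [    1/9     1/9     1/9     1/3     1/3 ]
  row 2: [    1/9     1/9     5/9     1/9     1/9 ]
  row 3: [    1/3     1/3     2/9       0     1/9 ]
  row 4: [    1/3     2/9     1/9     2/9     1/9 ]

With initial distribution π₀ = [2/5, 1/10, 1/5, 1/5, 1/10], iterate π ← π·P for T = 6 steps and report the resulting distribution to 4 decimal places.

t=0: π = [0.4000, 0.1000, 0.2000, 0.2000, 0.1000]
t=1: π = [0.1778, 0.2556, 0.2222, 0.2111, 0.1333]
t=2: π = [0.1877, 0.2123, 0.2333, 0.1988, 0.1679]
t=3: π = [0.1926, 0.2156, 0.2369, 0.1966, 0.1583]
t=4: π = [0.1900, 0.2152, 0.2382, 0.1976, 0.1590]
t=5: π = [0.1904, 0.2149, 0.2389, 0.1969, 0.1589]
t=6: π = [0.1902, 0.2148, 0.2392, 0.1970, 0.1589]

π = [0.1902, 0.2148, 0.2392, 0.1970, 0.1589]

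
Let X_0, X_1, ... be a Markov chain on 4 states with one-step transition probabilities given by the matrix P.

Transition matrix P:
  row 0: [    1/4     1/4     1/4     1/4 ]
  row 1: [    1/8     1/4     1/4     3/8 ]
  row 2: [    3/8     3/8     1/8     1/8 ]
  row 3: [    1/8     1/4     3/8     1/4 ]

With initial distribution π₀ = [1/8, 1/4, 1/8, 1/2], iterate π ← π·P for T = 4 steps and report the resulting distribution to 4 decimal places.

π = [0.2143, 0.2813, 0.2506, 0.2538]

t=0: π = [0.1250, 0.2500, 0.1250, 0.5000]
t=1: π = [0.1719, 0.2656, 0.2969, 0.2656]
t=2: π = [0.2207, 0.2871, 0.2461, 0.2461]
t=3: π = [0.2141, 0.2808, 0.2500, 0.2551]
t=4: π = [0.2143, 0.2813, 0.2506, 0.2538]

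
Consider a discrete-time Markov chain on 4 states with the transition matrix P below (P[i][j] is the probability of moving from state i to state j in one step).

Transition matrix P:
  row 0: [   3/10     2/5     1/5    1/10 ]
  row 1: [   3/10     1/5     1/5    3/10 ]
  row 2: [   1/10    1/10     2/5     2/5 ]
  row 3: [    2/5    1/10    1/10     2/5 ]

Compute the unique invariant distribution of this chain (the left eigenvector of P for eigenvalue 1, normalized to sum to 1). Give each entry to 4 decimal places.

Balance equations π_j = Σ_i π_i·P[i][j]:
  π_0 = 3/10·π_0 + 3/10·π_1 + 1/10·π_2 + 2/5·π_3
  π_1 = 2/5·π_0 + 1/5·π_1 + 1/10·π_2 + 1/10·π_3
  π_2 = 1/5·π_0 + 1/5·π_1 + 2/5·π_2 + 1/10·π_3
  normalize: π_0 + π_1 + π_2 + π_3 = 1
Solving the linear system gives exactly π = [43/150, 31/150, 16/75, 22/75].

π = [0.2867, 0.2067, 0.2133, 0.2933]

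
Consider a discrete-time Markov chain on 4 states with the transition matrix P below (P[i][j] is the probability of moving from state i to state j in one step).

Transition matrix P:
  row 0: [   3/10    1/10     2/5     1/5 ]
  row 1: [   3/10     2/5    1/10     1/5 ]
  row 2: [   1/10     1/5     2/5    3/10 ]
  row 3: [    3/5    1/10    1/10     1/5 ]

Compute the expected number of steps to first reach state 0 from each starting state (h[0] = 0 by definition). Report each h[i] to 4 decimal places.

h = [0.0000, 2.9787, 3.7021, 2.0851]

First-step conditioning: h[0] = 0; for i ≠ 0, h[i] = 1 + Σ_k P[i][k]·h[k].
  h[1] = 1 + 2/5·h[1] + 1/10·h[2] + 1/5·h[3]
  h[2] = 1 + 1/5·h[1] + 2/5·h[2] + 3/10·h[3]
  h[3] = 1 + 1/10·h[1] + 1/10·h[2] + 1/5·h[3]
Solving the 3×3 linear system over states ≠ 0 gives exactly h = [0, 140/47, 174/47, 98/47] (h[0] = 0 is the target).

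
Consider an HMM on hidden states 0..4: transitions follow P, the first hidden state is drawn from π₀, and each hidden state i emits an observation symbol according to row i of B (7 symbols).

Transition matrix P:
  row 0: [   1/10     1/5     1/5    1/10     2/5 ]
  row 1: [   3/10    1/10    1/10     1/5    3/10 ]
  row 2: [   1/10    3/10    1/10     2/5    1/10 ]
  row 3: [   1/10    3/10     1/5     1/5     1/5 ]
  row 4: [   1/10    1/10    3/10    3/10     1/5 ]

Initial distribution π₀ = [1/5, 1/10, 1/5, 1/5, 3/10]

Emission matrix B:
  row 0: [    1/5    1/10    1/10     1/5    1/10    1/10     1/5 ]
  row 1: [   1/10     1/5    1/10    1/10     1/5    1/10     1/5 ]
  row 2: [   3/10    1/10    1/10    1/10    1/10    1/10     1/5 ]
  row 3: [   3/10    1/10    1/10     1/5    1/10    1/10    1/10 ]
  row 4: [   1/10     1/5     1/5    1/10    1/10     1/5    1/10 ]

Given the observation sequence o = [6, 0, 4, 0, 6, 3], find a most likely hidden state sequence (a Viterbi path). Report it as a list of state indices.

path = [2, 3, 1, 3, 1, 0]

t=0: δ = [4.000e-02, 2.000e-02, 4.000e-02, 2.000e-02, 3.000e-02]  (obs o_0=6)
t=1: δ = [1.200e-03, 1.200e-03, 2.700e-03, 4.800e-03, 1.600e-03]  ψ = [1, 2, 4, 2, 0]  (obs o_1=0)
t=2: δ = [4.800e-05, 2.880e-04, 9.600e-05, 1.080e-04, 9.600e-05]  ψ = [3, 3, 3, 2, 3]  (obs o_2=4)
t=3: δ = [1.728e-05, 3.240e-06, 8.640e-06, 1.728e-05, 8.640e-06]  ψ = [1, 3, 1, 1, 1]  (obs o_3=0)
t=4: δ = [3.456e-07, 1.037e-06, 6.912e-07, 3.456e-07, 6.912e-07]  ψ = [0, 3, 0, 2, 0]  (obs o_4=6)
t=5: δ = [6.221e-08, 2.074e-08, 2.074e-08, 5.530e-08, 3.110e-08]  ψ = [1, 2, 4, 2, 1]  (obs o_5=3)
backtrack: best end state = 0; path = [2, 3, 1, 3, 1, 0]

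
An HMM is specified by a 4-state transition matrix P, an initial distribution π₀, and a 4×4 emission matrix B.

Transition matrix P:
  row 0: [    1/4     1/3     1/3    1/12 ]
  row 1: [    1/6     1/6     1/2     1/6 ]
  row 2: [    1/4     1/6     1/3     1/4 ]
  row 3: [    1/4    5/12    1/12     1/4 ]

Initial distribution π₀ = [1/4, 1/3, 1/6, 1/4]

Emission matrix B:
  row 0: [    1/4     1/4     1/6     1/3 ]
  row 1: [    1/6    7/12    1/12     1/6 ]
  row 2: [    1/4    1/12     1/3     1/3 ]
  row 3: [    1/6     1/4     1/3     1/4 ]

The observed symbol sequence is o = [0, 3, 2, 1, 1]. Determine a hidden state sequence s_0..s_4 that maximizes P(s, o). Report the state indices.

path = [1, 2, 3, 1, 1]

t=0: δ = [6.250e-02, 5.556e-02, 4.167e-02, 4.167e-02]  (obs o_0=0)
t=1: δ = [5.208e-03, 3.472e-03, 9.259e-03, 2.604e-03]  ψ = [0, 0, 1, 2]  (obs o_1=3)
t=2: δ = [3.858e-04, 1.447e-04, 1.029e-03, 7.716e-04]  ψ = [2, 0, 2, 2]  (obs o_2=2)
t=3: δ = [6.430e-05, 1.875e-04, 2.858e-05, 6.430e-05]  ψ = [2, 3, 2, 2]  (obs o_3=1)
t=4: δ = [7.814e-06, 1.823e-05, 7.814e-06, 7.814e-06]  ψ = [1, 1, 1, 1]  (obs o_4=1)
backtrack: best end state = 1; path = [1, 2, 3, 1, 1]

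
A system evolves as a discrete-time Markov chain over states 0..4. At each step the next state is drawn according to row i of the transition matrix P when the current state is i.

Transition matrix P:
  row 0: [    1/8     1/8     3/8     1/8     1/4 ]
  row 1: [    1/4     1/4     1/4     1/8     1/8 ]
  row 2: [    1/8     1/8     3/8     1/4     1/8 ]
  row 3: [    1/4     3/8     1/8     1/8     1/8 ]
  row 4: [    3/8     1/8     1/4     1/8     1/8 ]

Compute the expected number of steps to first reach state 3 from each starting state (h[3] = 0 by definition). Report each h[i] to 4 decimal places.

First-step conditioning: h[3] = 0; for i ≠ 3, h[i] = 1 + Σ_k P[i][k]·h[k].
  h[0] = 1 + 1/8·h[0] + 1/8·h[1] + 3/8·h[2] + 1/4·h[4]
  h[1] = 1 + 1/4·h[0] + 1/4·h[1] + 1/4·h[2] + 1/8·h[4]
  h[2] = 1 + 1/8·h[0] + 1/8·h[1] + 3/8·h[2] + 1/8·h[4]
  h[4] = 1 + 3/8·h[0] + 1/8·h[1] + 1/4·h[2] + 1/8·h[4]
Solving the 4×4 linear system over states ≠ 3 gives exactly h = [497/83, 505/83, 434/83, 0, 504/83] (h[3] = 0 is the target).

h = [5.9880, 6.0843, 5.2289, 0.0000, 6.0723]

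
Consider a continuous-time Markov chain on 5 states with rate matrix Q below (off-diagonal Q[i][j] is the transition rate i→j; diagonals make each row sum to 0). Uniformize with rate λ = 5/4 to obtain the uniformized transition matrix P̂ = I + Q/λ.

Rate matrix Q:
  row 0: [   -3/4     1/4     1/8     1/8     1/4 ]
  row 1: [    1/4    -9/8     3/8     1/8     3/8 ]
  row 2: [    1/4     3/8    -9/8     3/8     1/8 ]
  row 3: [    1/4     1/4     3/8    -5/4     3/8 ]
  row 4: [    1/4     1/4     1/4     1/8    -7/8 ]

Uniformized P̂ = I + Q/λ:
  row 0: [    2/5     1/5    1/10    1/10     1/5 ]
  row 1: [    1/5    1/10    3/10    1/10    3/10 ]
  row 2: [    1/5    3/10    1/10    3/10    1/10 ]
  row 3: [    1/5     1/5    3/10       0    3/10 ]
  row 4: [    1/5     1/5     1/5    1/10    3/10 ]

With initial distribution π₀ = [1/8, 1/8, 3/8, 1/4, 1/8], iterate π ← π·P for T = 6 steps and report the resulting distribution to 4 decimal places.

π = [0.2500, 0.1989, 0.1886, 0.1252, 0.2373]

t=0: π = [0.1250, 0.1250, 0.3750, 0.2500, 0.1250]
t=1: π = [0.2250, 0.2250, 0.1875, 0.1500, 0.2125]
t=2: π = [0.2450, 0.1963, 0.1963, 0.1225, 0.2400]
t=3: π = [0.2490, 0.2000, 0.1878, 0.1270, 0.2363]
t=4: π = [0.2498, 0.1988, 0.1890, 0.1249, 0.2376]
t=5: π = [0.2500, 0.1990, 0.1885, 0.1253, 0.2372]
t=6: π = [0.2500, 0.1989, 0.1886, 0.1252, 0.2373]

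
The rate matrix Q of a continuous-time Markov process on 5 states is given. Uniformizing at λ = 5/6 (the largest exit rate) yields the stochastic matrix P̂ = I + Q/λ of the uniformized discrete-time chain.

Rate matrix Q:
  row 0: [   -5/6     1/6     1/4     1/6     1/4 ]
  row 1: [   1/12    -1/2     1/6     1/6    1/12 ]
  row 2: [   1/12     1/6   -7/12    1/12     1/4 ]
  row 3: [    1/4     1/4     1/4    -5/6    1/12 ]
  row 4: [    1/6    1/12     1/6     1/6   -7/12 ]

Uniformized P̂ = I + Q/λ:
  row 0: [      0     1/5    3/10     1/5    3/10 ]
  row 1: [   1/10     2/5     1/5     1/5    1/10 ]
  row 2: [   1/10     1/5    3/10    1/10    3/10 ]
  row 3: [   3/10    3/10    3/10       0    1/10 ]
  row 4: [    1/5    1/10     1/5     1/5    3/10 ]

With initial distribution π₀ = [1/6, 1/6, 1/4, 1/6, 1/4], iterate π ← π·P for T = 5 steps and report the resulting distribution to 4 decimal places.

π = [0.1377, 0.2402, 0.2537, 0.1455, 0.2229]

t=0: π = [0.1667, 0.1667, 0.2500, 0.1667, 0.2500]
t=1: π = [0.1417, 0.2250, 0.2583, 0.1417, 0.2333]
t=2: π = [0.1375, 0.2358, 0.2542, 0.1458, 0.2267]
t=3: π = [0.1381, 0.2391, 0.2538, 0.1454, 0.2237]
t=4: π = [0.1376, 0.2400, 0.2537, 0.1455, 0.2231]
t=5: π = [0.1377, 0.2402, 0.2537, 0.1455, 0.2229]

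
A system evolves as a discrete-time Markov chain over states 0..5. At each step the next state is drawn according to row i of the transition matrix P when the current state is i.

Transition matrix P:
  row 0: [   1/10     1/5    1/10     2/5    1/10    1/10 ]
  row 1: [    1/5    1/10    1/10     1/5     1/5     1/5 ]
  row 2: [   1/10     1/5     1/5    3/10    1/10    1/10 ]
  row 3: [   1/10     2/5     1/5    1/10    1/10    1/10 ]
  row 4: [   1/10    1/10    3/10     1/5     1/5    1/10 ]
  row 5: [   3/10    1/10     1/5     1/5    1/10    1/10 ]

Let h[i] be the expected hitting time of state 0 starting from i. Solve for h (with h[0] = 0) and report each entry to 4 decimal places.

h = [0.0000, 6.2274, 6.9591, 6.8372, 7.0540, 5.6527]

First-step conditioning: h[0] = 0; for i ≠ 0, h[i] = 1 + Σ_k P[i][k]·h[k].
  h[1] = 1 + 1/10·h[1] + 1/10·h[2] + 1/5·h[3] + 1/5·h[4] + 1/5·h[5]
  h[2] = 1 + 1/5·h[1] + 1/5·h[2] + 3/10·h[3] + 1/10·h[4] + 1/10·h[5]
  h[3] = 1 + 2/5·h[1] + 1/5·h[2] + 1/10·h[3] + 1/10·h[4] + 1/10·h[5]
  h[4] = 1 + 1/10·h[1] + 3/10·h[2] + 1/5·h[3] + 1/5·h[4] + 1/10·h[5]
  h[5] = 1 + 1/10·h[1] + 1/5·h[2] + 1/5·h[3] + 1/10·h[4] + 1/10·h[5]
Solving the 5×5 linear system over states ≠ 0 gives exactly h = [0, 27575/4428, 30815/4428, 30275/4428, 31235/4428, 12515/2214] (h[0] = 0 is the target).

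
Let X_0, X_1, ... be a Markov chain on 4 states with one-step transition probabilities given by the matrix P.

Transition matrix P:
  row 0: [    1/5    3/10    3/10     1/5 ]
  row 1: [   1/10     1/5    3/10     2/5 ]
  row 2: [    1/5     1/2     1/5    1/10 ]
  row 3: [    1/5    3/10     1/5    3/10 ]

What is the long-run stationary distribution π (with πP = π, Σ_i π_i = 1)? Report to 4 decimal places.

Balance equations π_j = Σ_i π_i·P[i][j]:
  π_0 = 1/5·π_0 + 1/10·π_1 + 1/5·π_2 + 1/5·π_3
  π_1 = 3/10·π_0 + 1/5·π_1 + 1/2·π_2 + 3/10·π_3
  π_2 = 3/10·π_0 + 3/10·π_1 + 1/5·π_2 + 1/5·π_3
  normalize: π_0 + π_1 + π_2 + π_3 = 1
Solving the linear system gives exactly π = [91/541, 172/541, 269/1082, 287/1082].

π = [0.1682, 0.3179, 0.2486, 0.2652]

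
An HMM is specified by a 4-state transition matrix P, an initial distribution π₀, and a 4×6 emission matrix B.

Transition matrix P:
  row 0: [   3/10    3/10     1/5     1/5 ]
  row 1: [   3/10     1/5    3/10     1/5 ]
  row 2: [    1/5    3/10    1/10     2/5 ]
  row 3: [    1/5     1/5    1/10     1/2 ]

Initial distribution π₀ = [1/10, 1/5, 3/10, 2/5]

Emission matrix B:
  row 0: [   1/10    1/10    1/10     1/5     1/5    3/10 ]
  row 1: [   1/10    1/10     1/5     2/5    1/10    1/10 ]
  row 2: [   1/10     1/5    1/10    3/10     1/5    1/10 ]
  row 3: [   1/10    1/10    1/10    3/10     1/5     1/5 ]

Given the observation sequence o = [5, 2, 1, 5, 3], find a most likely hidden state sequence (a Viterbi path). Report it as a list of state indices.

t=0: δ = [3.000e-02, 2.000e-02, 3.000e-02, 8.000e-02]  (obs o_0=5)
t=1: δ = [1.600e-03, 3.200e-03, 8.000e-04, 4.000e-03]  ψ = [3, 3, 3, 3]  (obs o_1=2)
t=2: δ = [9.600e-05, 8.000e-05, 1.920e-04, 2.000e-04]  ψ = [1, 3, 1, 3]  (obs o_2=1)
t=3: δ = [1.200e-05, 5.760e-06, 2.400e-06, 2.000e-05]  ψ = [3, 2, 1, 3]  (obs o_3=5)
t=4: δ = [8.000e-07, 1.600e-06, 7.200e-07, 3.000e-06]  ψ = [3, 3, 0, 3]  (obs o_4=3)
backtrack: best end state = 3; path = [3, 3, 3, 3, 3]

path = [3, 3, 3, 3, 3]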